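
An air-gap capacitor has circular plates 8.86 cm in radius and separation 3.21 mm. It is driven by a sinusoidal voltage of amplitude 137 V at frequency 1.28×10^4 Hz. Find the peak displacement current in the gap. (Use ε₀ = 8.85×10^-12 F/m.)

7.49×10^-4 A

C = ε₀A/d = (8.85×10^-12)(0.02466)/(3.21×10^-3) = 6.799×10^-11 F; ω = 2πf = 8.042×10^4 rad/s.
I_d = C dV/dt, so |I_d|_max = C V₀ ω = (6.799×10^-11)(137)(8.042×10^4) = 7.49×10^-4 A.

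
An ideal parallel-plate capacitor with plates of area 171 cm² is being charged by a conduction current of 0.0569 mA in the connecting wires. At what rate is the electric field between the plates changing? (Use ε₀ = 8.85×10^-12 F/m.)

3.76×10^8 V/(m·s)

The displacement current between the plates equals the conduction current, I_d = 0.0569 mA.
Inverting I_d = ε₀ A dE/dt gives dE/dt = 5.69×10^-5 / (8.85×10^-12 · 0.0171) = 3.76×10^8 V/(m·s).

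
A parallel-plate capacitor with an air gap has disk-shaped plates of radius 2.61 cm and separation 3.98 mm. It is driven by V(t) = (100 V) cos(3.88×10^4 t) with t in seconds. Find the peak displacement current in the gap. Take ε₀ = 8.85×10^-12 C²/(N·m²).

The displacement current equals the conduction current C dV/dt, which peaks at C V₀ ω.
With C = ε₀A/d = (8.85×10^-12)(2.140×10^-3)/(3.98×10^-3) = 4.759×10^-12 F and ω = 3.88×10^4 rad/s, I_d,max = (4.759×10^-12)(100)(3.88×10^4) = 1.85×10^-5 A.

1.85×10^-5 A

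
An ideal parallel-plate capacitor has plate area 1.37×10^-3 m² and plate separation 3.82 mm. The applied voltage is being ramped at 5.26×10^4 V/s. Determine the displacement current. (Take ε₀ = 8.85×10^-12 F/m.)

C = ε₀A/d = (8.85×10^-12)(1.37×10^-3)/(3.82×10^-3) = 3.174×10^-12 F.
I_d = C dV/dt = (3.174×10^-12)(5.26×10^4) = 1.67×10^-7 A.

1.67×10^-7 A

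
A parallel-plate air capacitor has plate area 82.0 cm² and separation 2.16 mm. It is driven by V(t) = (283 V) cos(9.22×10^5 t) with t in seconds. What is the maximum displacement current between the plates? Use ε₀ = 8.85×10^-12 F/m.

C = ε₀A/d = (8.85×10^-12)(8.20×10^-3)/(2.16×10^-3) = 3.360×10^-11 F; ω = 9.22×10^5 rad/s.
I_d = C dV/dt, so |I_d|_max = C V₀ ω = (3.360×10^-11)(283)(9.22×10^5) = 8.77×10^-3 A.

8.77×10^-3 A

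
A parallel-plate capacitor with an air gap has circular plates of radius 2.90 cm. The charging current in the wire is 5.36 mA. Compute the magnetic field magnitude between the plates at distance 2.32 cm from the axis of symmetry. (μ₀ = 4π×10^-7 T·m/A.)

2.96×10^-8 T

No conduction current crosses the gap, so I_d there equals the 5.36×10^-3 A in the leads.
An Ampèrian loop of radius r encloses a fraction (r/R)² of I_d. Then B·2πr = μ₀ I_d (r/R)², giving B = μ₀ I_d r/(2πR²) = 2.96×10^-8 T.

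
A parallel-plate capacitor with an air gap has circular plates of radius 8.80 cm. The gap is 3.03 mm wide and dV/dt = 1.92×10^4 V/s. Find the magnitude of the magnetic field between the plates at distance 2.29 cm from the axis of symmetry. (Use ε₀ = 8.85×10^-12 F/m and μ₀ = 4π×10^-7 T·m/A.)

With E = V/d, dE/dt = 6.337×10^6 V/(m·s) and πR² = 0.02433 m², giving I_d = ε₀ πR² dE/dt = 1.364×10^-6 A.
∮B·dl = μ₀ I_d,enc with I_d,enc = I_d r²/R² = 9.237×10^-8 A; so B = μ₀ I_d,enc/(2πr) = 8.07×10^-13 T.

8.07×10^-13 T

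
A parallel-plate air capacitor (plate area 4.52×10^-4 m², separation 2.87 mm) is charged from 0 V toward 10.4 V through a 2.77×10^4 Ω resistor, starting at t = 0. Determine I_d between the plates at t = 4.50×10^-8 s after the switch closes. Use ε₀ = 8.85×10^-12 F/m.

1.17×10^-4 A

C = ε₀A/d = (8.85×10^-12)(4.52×10^-4)/(2.87×10^-3) = 1.394×10^-12 F, so τ = RC = 3.861×10^-8 s.
The conduction current is I(t) = (V₀/R) e^(−t/τ), and the displacement current between the plates equals it.
t/τ = 1.166; I_d = (10.4/2.77×10^4) · e^(−1.166) = (3.755×10^-4)(0.3116) = 1.17×10^-4 A.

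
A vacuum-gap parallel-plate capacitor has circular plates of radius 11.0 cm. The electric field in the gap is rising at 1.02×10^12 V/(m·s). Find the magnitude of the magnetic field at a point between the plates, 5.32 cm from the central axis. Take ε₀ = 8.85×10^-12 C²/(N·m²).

3.02×10^-7 T

I_d = ε₀ dΦ_E/dt = ε₀ πR² (dE/dt) = (8.85×10^-12)(0.03801)(1.02×10^12) = 0.3431 A through the full plate area.
For r < R the Ampère–Maxwell law gives B(2πr) = μ₀ I_d (r²/R²), so B = μ₀ I_d r/(2πR²) = (4π×10^-7)(0.3431)(0.0532)/(2π·0.110²) = 3.02×10^-7 T.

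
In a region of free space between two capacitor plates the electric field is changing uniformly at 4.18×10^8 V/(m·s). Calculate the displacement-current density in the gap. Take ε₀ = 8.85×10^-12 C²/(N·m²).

3.70×10^-3 A/m²

J_d = ε₀ ∂E/∂t, so J_d = 3.70×10^-3 A/m².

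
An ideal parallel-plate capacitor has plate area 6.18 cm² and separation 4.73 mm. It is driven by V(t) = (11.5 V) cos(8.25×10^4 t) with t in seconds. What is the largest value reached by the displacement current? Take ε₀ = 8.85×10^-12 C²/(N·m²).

1.10×10^-6 A

(dE/dt)_max = V₀ω/d = 2.006×10^8 V/(m·s); ω = 8.25×10^4 rad/s.
I_d,max = ε₀ A (dE/dt)_max = (8.85×10^-12)(6.18×10^-4)(2.006×10^8) = 1.10×10^-6 A.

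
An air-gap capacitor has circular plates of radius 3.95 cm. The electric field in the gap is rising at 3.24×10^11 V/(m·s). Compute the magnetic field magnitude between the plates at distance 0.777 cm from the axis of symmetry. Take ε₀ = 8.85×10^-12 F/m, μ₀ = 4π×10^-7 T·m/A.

1.40×10^-8 T

Through the whole plate area (πR² = 4.902×10^-3 m²), I_d = ε₀ πR² dE/dt = 0.01406 A.
An Ampèrian loop of radius r encloses a fraction (r/R)² of I_d. Then B·2πr = μ₀ I_d (r/R)², giving B = μ₀ I_d r/(2πR²) = 1.40×10^-8 T.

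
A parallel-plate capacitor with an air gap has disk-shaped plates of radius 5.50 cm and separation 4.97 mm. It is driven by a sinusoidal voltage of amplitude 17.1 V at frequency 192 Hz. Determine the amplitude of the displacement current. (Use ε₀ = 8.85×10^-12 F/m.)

C = ε₀A/d = (8.85×10^-12)(9.503×10^-3)/(4.97×10^-3) = 1.692×10^-11 F; ω = 2πf = 1206 rad/s.
I_d = C dV/dt, so |I_d|_max = C V₀ ω = (1.692×10^-11)(17.1)(1206) = 3.49×10^-7 A.

3.49×10^-7 A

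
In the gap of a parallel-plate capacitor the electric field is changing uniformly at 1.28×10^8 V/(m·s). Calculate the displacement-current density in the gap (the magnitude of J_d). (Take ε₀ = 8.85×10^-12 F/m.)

The displacement-current density is ε₀ ∂E/∂t = (8.85×10^-12)(1.28×10^8) = 1.13×10^-3 A/m².

1.13×10^-3 A/m²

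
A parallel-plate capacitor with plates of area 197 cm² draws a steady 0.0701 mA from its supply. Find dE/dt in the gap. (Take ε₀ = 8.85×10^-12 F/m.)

By continuity, I_d in the gap equals the 0.0701 mA flowing in the wire.
Then dE/dt = I_d/(ε₀A) = 4.02×10^8 V/(m·s).

4.02×10^8 V/(m·s)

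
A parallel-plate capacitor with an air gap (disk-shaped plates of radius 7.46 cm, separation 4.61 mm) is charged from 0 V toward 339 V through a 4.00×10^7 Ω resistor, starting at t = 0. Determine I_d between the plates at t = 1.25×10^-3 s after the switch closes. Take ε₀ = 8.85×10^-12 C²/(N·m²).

With C = ε₀A/d = (8.85×10^-12)(0.01748)/(4.61×10^-3) = 3.356×10^-11 F, the time constant is τ = RC = 1.342×10^-3 s, so t/τ = 0.9314 and e^(−t/τ) = 0.3940.
I_d = I_cond = (V₀/R) e^(−t/τ) = (8.475×10^-6)(0.3940) = 3.34×10^-6 A.

3.34×10^-6 A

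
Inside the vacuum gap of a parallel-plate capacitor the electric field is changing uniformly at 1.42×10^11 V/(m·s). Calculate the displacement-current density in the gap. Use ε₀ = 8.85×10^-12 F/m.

1.26 A/m²

J_d = ε₀ dE/dt = (8.85×10^-12)(1.42×10^11) = 1.26 A/m².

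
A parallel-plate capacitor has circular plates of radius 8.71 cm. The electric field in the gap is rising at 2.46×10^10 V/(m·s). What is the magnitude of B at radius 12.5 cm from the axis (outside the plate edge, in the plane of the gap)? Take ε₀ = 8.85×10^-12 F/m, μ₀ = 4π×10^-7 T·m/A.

Total displacement current: I_d = ε₀(πR²)(dE/dt) = (8.85×10^-12)(0.02383)(2.46×10^10) = 5.188×10^-3 A.
With r > R the enclosed displacement current is the full I_d; B = μ₀ I_d / (2πr) = 8.30×10^-9 T.

8.30×10^-9 T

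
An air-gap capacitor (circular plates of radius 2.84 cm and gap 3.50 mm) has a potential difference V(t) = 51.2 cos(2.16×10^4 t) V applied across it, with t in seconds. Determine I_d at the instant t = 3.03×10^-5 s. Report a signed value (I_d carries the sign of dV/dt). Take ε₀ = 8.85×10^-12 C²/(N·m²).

dV/dt = (51.2)(2.16×10^4)·−sin(0.65448) = -6.732×10^5 V/s.
I_d = C dV/dt with C = ε₀A/d = (8.85×10^-12)(2.534×10^-3)/(3.50×10^-3) = 6.407×10^-12 F, so I_d = (6.407×10^-12)(-6.732×10^5) = -4.31×10^-6 A.

-4.31×10^-6 A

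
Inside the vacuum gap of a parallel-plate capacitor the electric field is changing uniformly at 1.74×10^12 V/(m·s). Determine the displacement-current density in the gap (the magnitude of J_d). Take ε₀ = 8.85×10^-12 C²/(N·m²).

The displacement-current density is ε₀ ∂E/∂t = (8.85×10^-12)(1.74×10^12) = 15.4 A/m².

15.4 A/m²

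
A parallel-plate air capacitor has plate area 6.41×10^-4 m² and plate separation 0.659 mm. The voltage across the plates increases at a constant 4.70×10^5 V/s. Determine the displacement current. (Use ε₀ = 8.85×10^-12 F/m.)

4.05×10^-6 A

E = V/d so dE/dt = (dV/dt)/d = 7.132×10^8 V/(m·s), and I_d = ε₀ A dE/dt = (8.85×10^-12)(6.41×10^-4)(7.132×10^8) = 4.05×10^-6 A.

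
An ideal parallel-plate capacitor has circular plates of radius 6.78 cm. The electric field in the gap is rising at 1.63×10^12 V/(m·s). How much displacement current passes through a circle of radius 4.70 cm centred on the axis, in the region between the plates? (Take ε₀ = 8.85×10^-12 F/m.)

0.100 A

I_d = ε₀ dΦ_E/dt = ε₀ πR² (dE/dt) = (8.85×10^-12)(0.01444)(1.63×10^12) = 0.2083 A through the full plate area.
The field is uniform, so I_d,enc = I_d (r/R)² = (0.2083)(4.70/6.78)² = 0.100 A.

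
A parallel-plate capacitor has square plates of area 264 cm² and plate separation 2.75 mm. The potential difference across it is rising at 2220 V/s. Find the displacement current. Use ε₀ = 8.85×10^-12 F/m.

E = V/d so dE/dt = (dV/dt)/d = 8.073×10^5 V/(m·s), and I_d = ε₀ A dE/dt = (8.85×10^-12)(0.0264)(8.073×10^5) = 1.89×10^-7 A.

1.89×10^-7 A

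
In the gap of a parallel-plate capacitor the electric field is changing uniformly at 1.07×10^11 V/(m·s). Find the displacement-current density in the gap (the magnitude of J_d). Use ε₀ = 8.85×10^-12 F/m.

0.947 A/m²

J_d = ε₀ ∂E/∂t, so J_d = 0.947 A/m².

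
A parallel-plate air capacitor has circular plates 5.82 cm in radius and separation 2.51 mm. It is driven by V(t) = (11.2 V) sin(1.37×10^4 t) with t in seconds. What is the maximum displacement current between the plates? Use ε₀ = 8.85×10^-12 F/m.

5.76×10^-6 A

C = ε₀A/d = (8.85×10^-12)(0.01064)/(2.51×10^-3) = 3.752×10^-11 F; ω = 1.37×10^4 rad/s.
I_d = C dV/dt, so |I_d|_max = C V₀ ω = (3.752×10^-11)(11.2)(1.37×10^4) = 5.76×10^-6 A.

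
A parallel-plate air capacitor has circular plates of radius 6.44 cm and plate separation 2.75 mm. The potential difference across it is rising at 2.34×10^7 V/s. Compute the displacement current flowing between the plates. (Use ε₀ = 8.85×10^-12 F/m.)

The displacement current equals the charging current C dV/dt. With C = ε₀A/d = (8.85×10^-12)(0.01303)/(2.75×10^-3) = 4.193×10^-11 F, I_d = (4.193×10^-11)(2.34×10^7) = 9.81×10^-4 A.

9.81×10^-4 A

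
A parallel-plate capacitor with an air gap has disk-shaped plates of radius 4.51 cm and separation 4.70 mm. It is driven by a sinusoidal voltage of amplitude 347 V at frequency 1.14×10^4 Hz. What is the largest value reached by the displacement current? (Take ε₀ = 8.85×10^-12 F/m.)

2.99×10^-4 A

The displacement current equals the conduction current C dV/dt, which peaks at C V₀ ω.
With C = ε₀A/d = (8.85×10^-12)(6.390×10^-3)/(4.70×10^-3) = 1.203×10^-11 F and ω = 2πf = 7.163×10^4 rad/s, I_d,max = (1.203×10^-11)(347)(7.163×10^4) = 2.99×10^-4 A.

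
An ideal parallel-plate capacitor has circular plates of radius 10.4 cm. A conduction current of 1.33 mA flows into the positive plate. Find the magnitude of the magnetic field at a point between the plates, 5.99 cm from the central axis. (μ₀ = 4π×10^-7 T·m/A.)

No conduction current crosses the gap, so I_d there equals the 1.33×10^-3 A in the leads.
∮B·dl = μ₀ I_d,enc with I_d,enc = I_d r²/R² = 4.412×10^-4 A; so B = μ₀ I_d,enc/(2πr) = 1.47×10^-9 T.

1.47×10^-9 T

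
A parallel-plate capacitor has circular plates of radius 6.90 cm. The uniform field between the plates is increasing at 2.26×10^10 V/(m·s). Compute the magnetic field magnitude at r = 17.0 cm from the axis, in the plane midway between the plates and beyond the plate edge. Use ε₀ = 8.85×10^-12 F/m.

Through the whole plate area (πR² = 0.01496 m²), I_d = ε₀ πR² dE/dt = 2.992×10^-3 A.
For r ≥ R the full I_d is enclosed: B = μ₀ I_d/(2πr) = (4π×10^-7)(2.992×10^-3)/(2π·0.170) = 3.52×10^-9 T.

3.52×10^-9 T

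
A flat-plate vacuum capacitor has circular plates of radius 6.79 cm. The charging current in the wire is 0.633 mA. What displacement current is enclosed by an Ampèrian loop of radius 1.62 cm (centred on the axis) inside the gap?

No conduction current crosses the gap, so I_d there equals the 6.33×10^-4 A in the leads.
Through an area πr² the displacement current is I_d·(πr²/πR²) = I_d (r/R)² = 3.60×10^-5 A.

3.60×10^-5 A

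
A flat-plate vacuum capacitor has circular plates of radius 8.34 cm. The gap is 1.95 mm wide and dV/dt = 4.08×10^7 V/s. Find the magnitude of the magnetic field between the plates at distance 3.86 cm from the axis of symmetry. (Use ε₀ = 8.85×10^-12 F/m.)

4.49×10^-9 T

dE/dt = (dV/dt)/d = 2.092×10^10 V/(m·s); I_d = ε₀(πR²)(dE/dt) = (8.85×10^-12)(0.02185)(2.092×10^10) = 4.045×10^-3 A.
For r < R the Ampère–Maxwell law gives B(2πr) = μ₀ I_d (r²/R²), so B = μ₀ I_d r/(2πR²) = (4π×10^-7)(4.045×10^-3)(0.0386)/(2π·0.0834²) = 4.49×10^-9 T.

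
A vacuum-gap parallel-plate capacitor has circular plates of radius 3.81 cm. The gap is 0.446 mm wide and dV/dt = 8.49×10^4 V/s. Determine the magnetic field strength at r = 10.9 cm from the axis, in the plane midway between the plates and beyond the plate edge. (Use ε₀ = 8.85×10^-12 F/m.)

1.41×10^-11 T

With E = V/d, dE/dt = 1.904×10^8 V/(m·s) and πR² = 4.560×10^-3 m², giving I_d = ε₀ πR² dE/dt = 7.684×10^-6 A.
Outside the plates the loop encloses all of I_d, so B·2πr = μ₀ I_d and B = 1.41×10^-11 T.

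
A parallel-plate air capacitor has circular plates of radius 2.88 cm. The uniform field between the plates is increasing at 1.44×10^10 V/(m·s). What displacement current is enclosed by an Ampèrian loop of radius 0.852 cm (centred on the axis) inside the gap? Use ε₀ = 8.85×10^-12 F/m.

2.91×10^-5 A

Through the whole plate area (πR² = 2.606×10^-3 m²), I_d = ε₀ πR² dE/dt = 3.321×10^-4 A.
Since J_d is uniform, the enclosed fraction is (r/R)² = 0.08752, giving I_d,enc = 2.91×10^-5 A.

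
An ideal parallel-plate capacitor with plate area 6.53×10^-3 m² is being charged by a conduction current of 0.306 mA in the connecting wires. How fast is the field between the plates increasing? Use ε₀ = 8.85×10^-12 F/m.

5.29×10^9 V/(m·s)

By continuity, I_d in the gap equals the 0.306 mA flowing in the wire.
Since I_d = ε₀ A dE/dt, dE/dt = I_d/(ε₀A) = (3.06×10^-4)/((8.85×10^-12)(6.53×10^-3)) = 5.29×10^9 V/(m·s).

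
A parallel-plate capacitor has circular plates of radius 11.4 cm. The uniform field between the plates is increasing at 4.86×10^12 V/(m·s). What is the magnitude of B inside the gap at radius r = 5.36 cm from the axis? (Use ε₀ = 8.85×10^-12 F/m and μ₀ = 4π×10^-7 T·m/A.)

Total displacement current: I_d = ε₀(πR²)(dE/dt) = (8.85×10^-12)(0.04083)(4.86×10^12) = 1.756 A.
∮B·dl = μ₀ I_d,enc with I_d,enc = I_d r²/R² = 0.3882 A; so B = μ₀ I_d,enc/(2πr) = 1.45×10^-6 T.

1.45×10^-6 T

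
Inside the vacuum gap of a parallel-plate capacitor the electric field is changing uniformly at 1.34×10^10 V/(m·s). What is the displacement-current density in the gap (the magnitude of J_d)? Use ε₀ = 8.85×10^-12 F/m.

0.119 A/m²

J_d = ε₀ dE/dt = (8.85×10^-12)(1.34×10^10) = 0.119 A/m².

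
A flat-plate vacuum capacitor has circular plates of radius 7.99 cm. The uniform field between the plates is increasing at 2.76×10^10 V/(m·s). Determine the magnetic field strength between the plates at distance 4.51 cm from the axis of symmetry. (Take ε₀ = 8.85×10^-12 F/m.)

Total displacement current: I_d = ε₀(πR²)(dE/dt) = (8.85×10^-12)(0.02006)(2.76×10^10) = 4.900×10^-3 A.
An Ampèrian loop of radius r encloses a fraction (r/R)² of I_d. Then B·2πr = μ₀ I_d (r/R)², giving B = μ₀ I_d r/(2πR²) = 6.92×10^-9 T.

6.92×10^-9 T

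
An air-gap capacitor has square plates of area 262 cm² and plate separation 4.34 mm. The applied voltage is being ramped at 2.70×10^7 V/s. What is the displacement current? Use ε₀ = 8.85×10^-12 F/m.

C = ε₀A/d = (8.85×10^-12)(0.0262)/(4.34×10^-3) = 5.343×10^-11 F.
I_d = C dV/dt = (5.343×10^-11)(2.70×10^7) = 1.44×10^-3 A.

1.44×10^-3 A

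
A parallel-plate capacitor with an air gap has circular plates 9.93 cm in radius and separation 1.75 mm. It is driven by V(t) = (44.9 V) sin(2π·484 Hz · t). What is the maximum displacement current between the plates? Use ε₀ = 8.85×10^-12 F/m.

2.14×10^-5 A

C = ε₀A/d = (8.85×10^-12)(0.03098)/(1.75×10^-3) = 1.567×10^-10 F; ω = 2πf = 3041 rad/s.
I_d = C dV/dt, so |I_d|_max = C V₀ ω = (1.567×10^-10)(44.9)(3041) = 2.14×10^-5 A.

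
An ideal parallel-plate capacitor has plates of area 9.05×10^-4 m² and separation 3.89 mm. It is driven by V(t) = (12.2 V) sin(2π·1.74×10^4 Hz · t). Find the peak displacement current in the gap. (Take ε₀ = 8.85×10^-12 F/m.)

C = ε₀A/d = (8.85×10^-12)(9.05×10^-4)/(3.89×10^-3) = 2.059×10^-12 F; ω = 2πf = 1.093×10^5 rad/s.
I_d = C dV/dt, so |I_d|_max = C V₀ ω = (2.059×10^-12)(12.2)(1.093×10^5) = 2.75×10^-6 A.

2.75×10^-6 A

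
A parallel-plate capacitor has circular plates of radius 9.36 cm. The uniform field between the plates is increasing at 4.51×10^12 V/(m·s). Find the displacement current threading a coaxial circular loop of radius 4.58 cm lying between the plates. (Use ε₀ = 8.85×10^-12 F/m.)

0.263 A

Through the whole plate area (πR² = 0.02752 m²), I_d = ε₀ πR² dE/dt = 1.098 A.
Since J_d is uniform, the enclosed fraction is (r/R)² = 0.2394, giving I_d,enc = 0.263 A.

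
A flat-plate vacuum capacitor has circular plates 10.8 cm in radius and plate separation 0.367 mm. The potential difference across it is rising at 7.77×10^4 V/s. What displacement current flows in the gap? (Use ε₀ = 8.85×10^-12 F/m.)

6.87×10^-5 A

The displacement current equals the charging current C dV/dt. With C = ε₀A/d = (8.85×10^-12)(0.03664)/(3.67×10^-4) = 8.836×10^-10 F, I_d = (8.836×10^-10)(7.77×10^4) = 6.87×10^-5 A.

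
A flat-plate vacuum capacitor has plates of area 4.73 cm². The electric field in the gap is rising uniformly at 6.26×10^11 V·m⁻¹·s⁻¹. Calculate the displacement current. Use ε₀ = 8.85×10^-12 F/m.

2.62×10^-3 A

The displacement current is ε₀ times dΦ_E/dt = ε₀ A dE/dt = (8.85×10^-12)(4.73×10^-4)(6.26×10^11) = 2.62×10^-3 A.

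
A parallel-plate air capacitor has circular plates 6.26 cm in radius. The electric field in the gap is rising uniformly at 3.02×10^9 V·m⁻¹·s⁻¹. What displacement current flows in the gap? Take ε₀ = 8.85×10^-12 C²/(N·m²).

3.29×10^-4 A

I_d = ε₀ A (dE/dt) = (8.85×10^-12)(0.01231 m²)(3.02×10^9) = 3.29×10^-4 A.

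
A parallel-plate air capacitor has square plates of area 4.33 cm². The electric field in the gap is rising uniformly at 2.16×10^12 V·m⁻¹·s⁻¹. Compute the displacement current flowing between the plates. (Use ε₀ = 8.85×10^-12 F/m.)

The displacement current is ε₀ times dΦ_E/dt = ε₀ A dE/dt = (8.85×10^-12)(4.33×10^-4)(2.16×10^12) = 8.28×10^-3 A.

8.28×10^-3 A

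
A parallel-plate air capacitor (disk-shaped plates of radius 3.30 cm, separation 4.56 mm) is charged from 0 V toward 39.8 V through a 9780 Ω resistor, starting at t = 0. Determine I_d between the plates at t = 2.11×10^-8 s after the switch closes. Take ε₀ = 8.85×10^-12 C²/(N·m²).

2.94×10^-3 A

C = ε₀A/d = (8.85×10^-12)(3.421×10^-3)/(4.56×10^-3) = 6.639×10^-12 F, so τ = RC = 6.493×10^-8 s.
The conduction current is I(t) = (V₀/R) e^(−t/τ), and the displacement current between the plates equals it.
t/τ = 0.3250; I_d = (39.8/9780) · e^(−0.3250) = (4.070×10^-3)(0.7225) = 2.94×10^-3 A.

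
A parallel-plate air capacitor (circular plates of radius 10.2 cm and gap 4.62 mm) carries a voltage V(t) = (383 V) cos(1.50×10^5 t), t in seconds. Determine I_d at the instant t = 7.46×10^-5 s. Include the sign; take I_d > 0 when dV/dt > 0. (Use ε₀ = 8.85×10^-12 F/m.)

C = ε₀A/d = (8.85×10^-12)(0.03269)/(4.62×10^-3) = 6.262×10^-11 F. dV/dt = V₀ω·−sin(ωt); at ωt = 11.19 rad this factor is 0.9812.
I_d = C dV/dt = (6.262×10^-11)(383)(1.50×10^5)(0.9812) = 3.53×10^-3 A.

3.53×10^-3 A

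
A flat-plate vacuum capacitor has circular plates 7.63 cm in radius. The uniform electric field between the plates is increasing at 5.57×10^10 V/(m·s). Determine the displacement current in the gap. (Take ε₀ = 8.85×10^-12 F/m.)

I_d = ε₀ A (dE/dt) = (8.85×10^-12)(0.01829 m²)(5.57×10^10) = 9.02×10^-3 A.

9.02×10^-3 A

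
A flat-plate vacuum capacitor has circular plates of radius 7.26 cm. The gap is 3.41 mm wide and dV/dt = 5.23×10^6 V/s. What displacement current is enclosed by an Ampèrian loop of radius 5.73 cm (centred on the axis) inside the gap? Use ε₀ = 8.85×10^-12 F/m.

dE/dt = (dV/dt)/d = 1.534×10^9 V/(m·s); I_d = ε₀(πR²)(dE/dt) = (8.85×10^-12)(0.01656)(1.534×10^9) = 2.248×10^-4 A.
Since J_d is uniform, the enclosed fraction is (r/R)² = 0.6229, giving I_d,enc = 1.40×10^-4 A.

1.40×10^-4 A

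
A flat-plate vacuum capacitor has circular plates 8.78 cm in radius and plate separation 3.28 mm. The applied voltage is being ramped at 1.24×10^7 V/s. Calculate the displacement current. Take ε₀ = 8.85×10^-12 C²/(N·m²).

8.10×10^-4 A

E = V/d so dE/dt = (dV/dt)/d = 3.780×10^9 V/(m·s), and I_d = ε₀ A dE/dt = (8.85×10^-12)(0.02422)(3.780×10^9) = 8.10×10^-4 A.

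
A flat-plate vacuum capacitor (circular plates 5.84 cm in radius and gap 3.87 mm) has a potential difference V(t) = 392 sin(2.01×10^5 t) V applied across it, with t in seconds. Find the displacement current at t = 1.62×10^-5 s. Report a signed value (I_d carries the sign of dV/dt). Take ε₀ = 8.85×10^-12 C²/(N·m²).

dV/dt = (392)(2.01×10^5)·cos(3.2562) = -7.828×10^7 V/s.
I_d = C dV/dt with C = ε₀A/d = (8.85×10^-12)(0.01071)/(3.87×10^-3) = 2.449×10^-11 F, so I_d = (2.449×10^-11)(-7.828×10^7) = -1.92×10^-3 A.

-1.92×10^-3 A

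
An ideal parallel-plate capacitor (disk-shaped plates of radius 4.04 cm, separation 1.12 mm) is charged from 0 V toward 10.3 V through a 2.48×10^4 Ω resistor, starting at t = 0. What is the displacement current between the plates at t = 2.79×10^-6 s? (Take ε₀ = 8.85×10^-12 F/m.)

With C = ε₀A/d = (8.85×10^-12)(5.128×10^-3)/(1.12×10^-3) = 4.052×10^-11 F, the time constant is τ = RC = 1.005×10^-6 s, so t/τ = 2.776 and e^(−t/τ) = 0.06229.
I_d = I_cond = (V₀/R) e^(−t/τ) = (4.153×10^-4)(0.06229) = 2.59×10^-5 A.

2.59×10^-5 A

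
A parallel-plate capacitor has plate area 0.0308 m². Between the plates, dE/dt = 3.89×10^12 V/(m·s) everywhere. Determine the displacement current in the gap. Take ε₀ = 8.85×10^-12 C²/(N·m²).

1.06 A

The displacement current is ε₀ times dΦ_E/dt = ε₀ A dE/dt = (8.85×10^-12)(0.0308)(3.89×10^12) = 1.06 A.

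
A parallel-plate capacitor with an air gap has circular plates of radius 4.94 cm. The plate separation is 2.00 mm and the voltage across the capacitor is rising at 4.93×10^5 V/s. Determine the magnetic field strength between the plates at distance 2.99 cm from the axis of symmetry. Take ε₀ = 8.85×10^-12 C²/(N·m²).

4.10×10^-11 T

dE/dt = (dV/dt)/d = 2.465×10^8 V/(m·s); I_d = ε₀(πR²)(dE/dt) = (8.85×10^-12)(7.667×10^-3)(2.465×10^8) = 1.673×10^-5 A.
∮B·dl = μ₀ I_d,enc with I_d,enc = I_d r²/R² = 6.129×10^-6 A; so B = μ₀ I_d,enc/(2πr) = 4.10×10^-11 T.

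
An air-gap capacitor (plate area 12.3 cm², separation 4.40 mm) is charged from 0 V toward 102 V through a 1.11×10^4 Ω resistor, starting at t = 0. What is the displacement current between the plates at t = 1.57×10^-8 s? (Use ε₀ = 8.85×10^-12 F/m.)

5.19×10^-3 A

C = ε₀A/d = (8.85×10^-12)(1.23×10^-3)/(4.40×10^-3) = 2.474×10^-12 F and τ = RC = 2.746×10^-8 s. I_d in the gap equals the RC charging current.
I_d(t) = (V₀/R) e^(−t/τ) = 9.189×10^-3 · e^(−0.5717) = 5.19×10^-3 A.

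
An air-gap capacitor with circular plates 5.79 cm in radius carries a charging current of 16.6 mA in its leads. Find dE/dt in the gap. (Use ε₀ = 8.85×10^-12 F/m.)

1.78×10^11 V/(m·s)

Charge continuity gives I_d = I = 0.0166 A between the plates.
Since I_d = ε₀ A dE/dt, dE/dt = I_d/(ε₀A) = (0.0166)/((8.85×10^-12)(0.01053)) = 1.78×10^11 V/(m·s).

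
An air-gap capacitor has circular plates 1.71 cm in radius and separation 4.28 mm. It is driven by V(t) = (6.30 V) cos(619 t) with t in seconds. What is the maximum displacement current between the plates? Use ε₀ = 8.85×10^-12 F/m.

C = ε₀A/d = (8.85×10^-12)(9.186×10^-4)/(4.28×10^-3) = 1.899×10^-12 F; ω = 619 rad/s.
I_d = C dV/dt, so |I_d|_max = C V₀ ω = (1.899×10^-12)(6.30)(619) = 7.41×10^-9 A.

7.41×10^-9 A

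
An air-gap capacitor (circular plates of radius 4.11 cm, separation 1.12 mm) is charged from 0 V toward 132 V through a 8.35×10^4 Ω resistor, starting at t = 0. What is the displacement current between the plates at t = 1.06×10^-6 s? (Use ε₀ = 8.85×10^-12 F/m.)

With C = ε₀A/d = (8.85×10^-12)(5.307×10^-3)/(1.12×10^-3) = 4.193×10^-11 F, the time constant is τ = RC = 3.501×10^-6 s, so t/τ = 0.3028 and e^(−t/τ) = 0.7387.
I_d = I_cond = (V₀/R) e^(−t/τ) = (1.581×10^-3)(0.7387) = 1.17×10^-3 A.

1.17×10^-3 A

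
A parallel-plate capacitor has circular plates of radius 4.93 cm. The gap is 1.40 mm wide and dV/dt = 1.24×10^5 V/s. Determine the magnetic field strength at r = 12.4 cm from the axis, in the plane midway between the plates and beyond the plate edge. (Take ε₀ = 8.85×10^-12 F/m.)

9.65×10^-12 T

I_d = C dV/dt with C = ε₀πR²/d = 4.827×10^-11 F, so I_d = (4.827×10^-11)(1.24×10^5) = 5.985×10^-6 A.
Outside the plates the loop encloses all of I_d, so B·2πr = μ₀ I_d and B = 9.65×10^-12 T.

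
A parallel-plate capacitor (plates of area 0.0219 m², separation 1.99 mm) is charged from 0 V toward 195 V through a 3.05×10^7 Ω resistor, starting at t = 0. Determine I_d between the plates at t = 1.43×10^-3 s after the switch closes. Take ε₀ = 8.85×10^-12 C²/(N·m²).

C = ε₀A/d = (8.85×10^-12)(0.0219)/(1.99×10^-3) = 9.739×10^-11 F, so τ = RC = 2.970×10^-3 s.
The conduction current is I(t) = (V₀/R) e^(−t/τ), and the displacement current between the plates equals it.
t/τ = 0.4815; I_d = (195/3.05×10^7) · e^(−0.4815) = (6.393×10^-6)(0.6179) = 3.95×10^-6 A.

3.95×10^-6 A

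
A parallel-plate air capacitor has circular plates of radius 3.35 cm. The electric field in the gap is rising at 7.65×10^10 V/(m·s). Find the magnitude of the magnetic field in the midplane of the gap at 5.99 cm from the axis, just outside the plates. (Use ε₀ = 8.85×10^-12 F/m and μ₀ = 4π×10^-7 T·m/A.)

7.97×10^-9 T

Through the whole plate area (πR² = 3.526×10^-3 m²), I_d = ε₀ πR² dE/dt = 2.387×10^-3 A.
With r > R the enclosed displacement current is the full I_d; B = μ₀ I_d / (2πr) = 7.97×10^-9 T.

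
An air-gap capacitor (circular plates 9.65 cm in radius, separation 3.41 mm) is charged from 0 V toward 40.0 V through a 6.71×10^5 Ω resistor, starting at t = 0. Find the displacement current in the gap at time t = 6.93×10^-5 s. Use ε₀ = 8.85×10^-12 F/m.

1.53×10^-5 A

C = ε₀A/d = (8.85×10^-12)(0.02926)/(3.41×10^-3) = 7.594×10^-11 F and τ = RC = 5.096×10^-5 s. I_d in the gap equals the RC charging current.
I_d(t) = (V₀/R) e^(−t/τ) = 5.961×10^-5 · e^(−1.360) = 1.53×10^-5 A.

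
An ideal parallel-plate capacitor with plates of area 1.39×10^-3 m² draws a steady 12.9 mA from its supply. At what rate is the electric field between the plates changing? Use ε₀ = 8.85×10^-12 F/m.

1.05×10^12 V/(m·s)

Charge continuity gives I_d = I = 0.0129 A between the plates.
Inverting I_d = ε₀ A dE/dt gives dE/dt = 0.0129 / (8.85×10^-12 · 1.39×10^-3) = 1.05×10^12 V/(m·s).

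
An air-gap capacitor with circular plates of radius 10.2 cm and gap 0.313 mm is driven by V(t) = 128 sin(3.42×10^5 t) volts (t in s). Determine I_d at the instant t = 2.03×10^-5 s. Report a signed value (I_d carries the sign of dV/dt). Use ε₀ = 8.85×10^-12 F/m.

C = ε₀A/d = (8.85×10^-12)(0.03269)/(3.13×10^-4) = 9.243×10^-10 F. dV/dt = V₀ω·cos(ωt); at ωt = 6.9426 rad this factor is 0.7904.
I_d = C dV/dt = (9.243×10^-10)(128)(3.42×10^5)(0.7904) = 0.0320 A.

0.0320 A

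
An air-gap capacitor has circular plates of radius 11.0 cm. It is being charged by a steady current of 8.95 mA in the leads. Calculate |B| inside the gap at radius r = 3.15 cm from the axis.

Between the plates the displacement current equals the wire current: I_d = 8.95 mA = 8.95×10^-3 A.
∮B·dl = μ₀ I_d,enc with I_d,enc = I_d r²/R² = 7.339×10^-4 A; so B = μ₀ I_d,enc/(2πr) = 4.66×10^-9 T.

4.66×10^-9 T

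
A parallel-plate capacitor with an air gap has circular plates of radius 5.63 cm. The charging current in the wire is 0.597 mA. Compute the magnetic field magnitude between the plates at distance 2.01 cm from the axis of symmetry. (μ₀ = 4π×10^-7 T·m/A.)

Between the plates the displacement current equals the wire current: I_d = 0.597 mA = 5.97×10^-4 A.
∮B·dl = μ₀ I_d,enc with I_d,enc = I_d r²/R² = 7.609×10^-5 A; so B = μ₀ I_d,enc/(2πr) = 7.57×10^-10 T.

7.57×10^-10 T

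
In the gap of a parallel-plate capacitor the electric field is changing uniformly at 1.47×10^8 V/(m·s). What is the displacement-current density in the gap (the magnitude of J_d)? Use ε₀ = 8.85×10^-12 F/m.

1.30×10^-3 A/m²

The displacement-current density is ε₀ ∂E/∂t = (8.85×10^-12)(1.47×10^8) = 1.30×10^-3 A/m².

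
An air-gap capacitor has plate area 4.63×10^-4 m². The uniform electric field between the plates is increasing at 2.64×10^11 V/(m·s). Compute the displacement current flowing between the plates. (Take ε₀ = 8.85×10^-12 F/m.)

With a uniform field, Φ_E = EA, so I_d = ε₀ A dE/dt = 1.08×10^-3 A.

1.08×10^-3 A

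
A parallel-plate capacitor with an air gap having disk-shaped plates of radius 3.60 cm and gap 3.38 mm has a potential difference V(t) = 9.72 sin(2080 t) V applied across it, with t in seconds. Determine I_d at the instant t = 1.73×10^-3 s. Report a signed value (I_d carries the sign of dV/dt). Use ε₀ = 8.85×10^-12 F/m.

dE/dt = (V₀ω/d)·cos(ωt) with ωt = 3.5984 rad: (9.72)(2080)(-0.8975)/(3.38×10^-3) = -5.368×10^6 V/(m·s).
I_d = ε₀ A dE/dt = (8.85×10^-12)(4.072×10^-3)(-5.368×10^6) = -1.93×10^-7 A.

-1.93×10^-7 A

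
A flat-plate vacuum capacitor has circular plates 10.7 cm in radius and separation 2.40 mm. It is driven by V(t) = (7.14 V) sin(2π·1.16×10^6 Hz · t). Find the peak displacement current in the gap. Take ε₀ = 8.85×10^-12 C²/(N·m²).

The displacement current equals the conduction current C dV/dt, which peaks at C V₀ ω.
With C = ε₀A/d = (8.85×10^-12)(0.03597)/(2.40×10^-3) = 1.326×10^-10 F and ω = 2πf = 7.288×10^6 rad/s, I_d,max = (1.326×10^-10)(7.14)(7.288×10^6) = 6.90×10^-3 A.

6.90×10^-3 A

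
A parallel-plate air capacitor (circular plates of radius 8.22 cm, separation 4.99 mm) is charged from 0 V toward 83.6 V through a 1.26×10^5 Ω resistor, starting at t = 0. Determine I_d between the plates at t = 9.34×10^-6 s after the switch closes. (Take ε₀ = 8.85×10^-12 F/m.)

9.26×10^-5 A

C = ε₀A/d = (8.85×10^-12)(0.02123)/(4.99×10^-3) = 3.765×10^-11 F, so τ = RC = 4.744×10^-6 s.
The conduction current is I(t) = (V₀/R) e^(−t/τ), and the displacement current between the plates equals it.
t/τ = 1.969; I_d = (83.6/1.26×10^5) · e^(−1.969) = (6.635×10^-4)(0.1396) = 9.26×10^-5 A.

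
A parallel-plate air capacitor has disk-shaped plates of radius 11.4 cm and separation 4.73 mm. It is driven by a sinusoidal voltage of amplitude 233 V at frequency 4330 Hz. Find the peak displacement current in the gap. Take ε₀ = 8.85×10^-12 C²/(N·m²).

C = ε₀A/d = (8.85×10^-12)(0.04083)/(4.73×10^-3) = 7.639×10^-11 F; ω = 2πf = 2.721×10^4 rad/s.
I_d = C dV/dt, so |I_d|_max = C V₀ ω = (7.639×10^-11)(233)(2.721×10^4) = 4.84×10^-4 A.

4.84×10^-4 A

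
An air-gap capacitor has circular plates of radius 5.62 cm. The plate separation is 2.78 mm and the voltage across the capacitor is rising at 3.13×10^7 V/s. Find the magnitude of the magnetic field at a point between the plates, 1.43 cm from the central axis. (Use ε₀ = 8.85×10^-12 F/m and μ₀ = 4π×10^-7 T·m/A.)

8.95×10^-10 T

I_d = C dV/dt with C = ε₀πR²/d = 3.159×10^-11 F, so I_d = (3.159×10^-11)(3.13×10^7) = 9.888×10^-4 A.
An Ampèrian loop of radius r encloses a fraction (r/R)² of I_d. Then B·2πr = μ₀ I_d (r/R)², giving B = μ₀ I_d r/(2πR²) = 8.95×10^-10 T.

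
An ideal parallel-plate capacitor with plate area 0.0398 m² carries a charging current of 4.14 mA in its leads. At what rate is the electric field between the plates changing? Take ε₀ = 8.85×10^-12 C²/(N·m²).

Charge continuity gives I_d = I = 4.14×10^-3 A between the plates.
Then dE/dt = I_d/(ε₀A) = 1.18×10^10 V/(m·s).

1.18×10^10 V/(m·s)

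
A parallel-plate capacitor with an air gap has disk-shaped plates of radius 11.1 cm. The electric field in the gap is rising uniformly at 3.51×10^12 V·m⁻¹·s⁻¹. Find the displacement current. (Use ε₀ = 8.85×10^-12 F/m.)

1.20 A

The displacement current is ε₀ times dΦ_E/dt = ε₀ A dE/dt = (8.85×10^-12)(0.03871)(3.51×10^12) = 1.20 A.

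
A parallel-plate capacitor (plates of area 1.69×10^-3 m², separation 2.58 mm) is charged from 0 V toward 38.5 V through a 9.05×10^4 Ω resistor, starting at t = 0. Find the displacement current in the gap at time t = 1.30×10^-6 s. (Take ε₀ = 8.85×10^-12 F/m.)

3.57×10^-5 A

C = ε₀A/d = (8.85×10^-12)(1.69×10^-3)/(2.58×10^-3) = 5.797×10^-12 F, so τ = RC = 5.246×10^-7 s.
The conduction current is I(t) = (V₀/R) e^(−t/τ), and the displacement current between the plates equals it.
t/τ = 2.478; I_d = (38.5/9.05×10^4) · e^(−2.478) = (4.254×10^-4)(0.08391) = 3.57×10^-5 A.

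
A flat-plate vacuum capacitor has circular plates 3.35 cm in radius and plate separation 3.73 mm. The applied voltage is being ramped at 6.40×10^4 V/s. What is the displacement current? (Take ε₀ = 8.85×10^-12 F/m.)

E = V/d so dE/dt = (dV/dt)/d = 1.716×10^7 V/(m·s), and I_d = ε₀ A dE/dt = (8.85×10^-12)(3.526×10^-3)(1.716×10^7) = 5.35×10^-7 A.

5.35×10^-7 A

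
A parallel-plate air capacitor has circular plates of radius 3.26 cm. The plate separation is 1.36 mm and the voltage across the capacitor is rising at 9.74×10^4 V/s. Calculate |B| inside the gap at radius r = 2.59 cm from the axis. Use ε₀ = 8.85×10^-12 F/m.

1.03×10^-11 T

With E = V/d, dE/dt = 7.162×10^7 V/(m·s) and πR² = 3.339×10^-3 m², giving I_d = ε₀ πR² dE/dt = 2.116×10^-6 A.
∮B·dl = μ₀ I_d,enc with I_d,enc = I_d r²/R² = 1.336×10^-6 A; so B = μ₀ I_d,enc/(2πr) = 1.03×10^-11 T.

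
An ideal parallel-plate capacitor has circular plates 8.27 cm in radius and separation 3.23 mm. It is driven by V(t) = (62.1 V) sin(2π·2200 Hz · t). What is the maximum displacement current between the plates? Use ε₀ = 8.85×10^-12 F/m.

5.05×10^-5 A

(dE/dt)_max = V₀ω/d = 2.657×10^8 V/(m·s); ω = 2πf = 1.382×10^4 rad/s.
I_d,max = ε₀ A (dE/dt)_max = (8.85×10^-12)(0.02149)(2.657×10^8) = 5.05×10^-5 A.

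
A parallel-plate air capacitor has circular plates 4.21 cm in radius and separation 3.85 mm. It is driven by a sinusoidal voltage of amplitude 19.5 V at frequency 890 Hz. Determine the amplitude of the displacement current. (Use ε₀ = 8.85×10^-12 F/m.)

1.40×10^-6 A

The displacement current equals the conduction current C dV/dt, which peaks at C V₀ ω.
With C = ε₀A/d = (8.85×10^-12)(5.568×10^-3)/(3.85×10^-3) = 1.280×10^-11 F and ω = 2πf = 5592 rad/s, I_d,max = (1.280×10^-11)(19.5)(5592) = 1.40×10^-6 A.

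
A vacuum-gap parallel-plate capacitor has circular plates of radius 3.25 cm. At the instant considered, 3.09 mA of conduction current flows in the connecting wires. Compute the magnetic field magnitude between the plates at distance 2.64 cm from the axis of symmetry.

No conduction current crosses the gap, so I_d there equals the 3.09×10^-3 A in the leads.
∮B·dl = μ₀ I_d,enc with I_d,enc = I_d r²/R² = 2.039×10^-3 A; so B = μ₀ I_d,enc/(2πr) = 1.54×10^-8 T.

1.54×10^-8 T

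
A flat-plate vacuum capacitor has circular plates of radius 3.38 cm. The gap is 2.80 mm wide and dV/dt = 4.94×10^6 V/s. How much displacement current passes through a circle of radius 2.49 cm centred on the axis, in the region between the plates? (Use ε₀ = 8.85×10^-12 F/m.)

dE/dt = (dV/dt)/d = 1.764×10^9 V/(m·s); I_d = ε₀(πR²)(dE/dt) = (8.85×10^-12)(3.589×10^-3)(1.764×10^9) = 5.603×10^-5 A.
The field is uniform, so I_d,enc = I_d (r/R)² = (5.603×10^-5)(2.49/3.38)² = 3.04×10^-5 A.

3.04×10^-5 A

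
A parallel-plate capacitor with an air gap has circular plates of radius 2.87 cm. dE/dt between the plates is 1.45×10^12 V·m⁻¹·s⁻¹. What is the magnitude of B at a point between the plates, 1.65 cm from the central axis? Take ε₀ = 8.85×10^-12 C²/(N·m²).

1.33×10^-7 T

I_d = ε₀ dΦ_E/dt = ε₀ πR² (dE/dt) = (8.85×10^-12)(2.588×10^-3)(1.45×10^12) = 0.03321 A through the full plate area.
An Ampèrian loop of radius r encloses a fraction (r/R)² of I_d. Then B·2πr = μ₀ I_d (r/R)², giving B = μ₀ I_d r/(2πR²) = 1.33×10^-7 T.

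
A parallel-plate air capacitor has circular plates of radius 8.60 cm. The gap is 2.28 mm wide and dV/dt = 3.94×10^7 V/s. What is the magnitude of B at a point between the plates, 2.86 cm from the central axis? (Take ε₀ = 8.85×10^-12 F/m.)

2.75×10^-9 T

dE/dt = (dV/dt)/d = 1.728×10^10 V/(m·s); I_d = ε₀(πR²)(dE/dt) = (8.85×10^-12)(0.02324)(1.728×10^10) = 3.554×10^-3 A.
For r < R the Ampère–Maxwell law gives B(2πr) = μ₀ I_d (r²/R²), so B = μ₀ I_d r/(2πR²) = (4π×10^-7)(3.554×10^-3)(0.0286)/(2π·0.0860²) = 2.75×10^-9 T.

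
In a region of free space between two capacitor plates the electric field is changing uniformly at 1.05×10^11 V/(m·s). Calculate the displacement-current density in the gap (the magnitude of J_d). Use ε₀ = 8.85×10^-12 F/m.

J_d = ε₀ dE/dt = (8.85×10^-12)(1.05×10^11) = 0.929 A/m².

0.929 A/m²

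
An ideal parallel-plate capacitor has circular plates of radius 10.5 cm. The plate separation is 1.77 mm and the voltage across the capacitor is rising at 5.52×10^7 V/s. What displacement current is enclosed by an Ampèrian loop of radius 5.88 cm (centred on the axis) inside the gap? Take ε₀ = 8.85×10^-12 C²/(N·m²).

With E = V/d, dE/dt = 3.119×10^10 V/(m·s) and πR² = 0.03464 m², giving I_d = ε₀ πR² dE/dt = 9.562×10^-3 A.
The field is uniform, so I_d,enc = I_d (r/R)² = (9.562×10^-3)(5.88/10.5)² = 3.00×10^-3 A.

3.00×10^-3 A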